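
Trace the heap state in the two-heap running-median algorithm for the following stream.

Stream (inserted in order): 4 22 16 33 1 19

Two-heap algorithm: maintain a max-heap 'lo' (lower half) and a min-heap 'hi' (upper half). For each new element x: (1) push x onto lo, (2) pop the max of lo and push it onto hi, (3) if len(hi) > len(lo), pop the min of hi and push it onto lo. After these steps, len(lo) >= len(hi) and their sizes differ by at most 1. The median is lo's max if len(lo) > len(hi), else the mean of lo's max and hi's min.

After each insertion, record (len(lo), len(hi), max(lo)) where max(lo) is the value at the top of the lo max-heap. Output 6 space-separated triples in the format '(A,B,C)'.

Step 1: insert 4 -> lo=[4] hi=[] -> (len(lo)=1, len(hi)=0, max(lo)=4)
Step 2: insert 22 -> lo=[4] hi=[22] -> (len(lo)=1, len(hi)=1, max(lo)=4)
Step 3: insert 16 -> lo=[4, 16] hi=[22] -> (len(lo)=2, len(hi)=1, max(lo)=16)
Step 4: insert 33 -> lo=[4, 16] hi=[22, 33] -> (len(lo)=2, len(hi)=2, max(lo)=16)
Step 5: insert 1 -> lo=[1, 4, 16] hi=[22, 33] -> (len(lo)=3, len(hi)=2, max(lo)=16)
Step 6: insert 19 -> lo=[1, 4, 16] hi=[19, 22, 33] -> (len(lo)=3, len(hi)=3, max(lo)=16)

Answer: (1,0,4) (1,1,4) (2,1,16) (2,2,16) (3,2,16) (3,3,16)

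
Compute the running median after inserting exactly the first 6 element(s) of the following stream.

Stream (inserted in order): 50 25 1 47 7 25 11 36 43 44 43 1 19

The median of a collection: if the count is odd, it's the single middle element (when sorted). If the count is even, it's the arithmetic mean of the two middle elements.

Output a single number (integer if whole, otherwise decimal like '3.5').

Step 1: insert 50 -> lo=[50] (size 1, max 50) hi=[] (size 0) -> median=50
Step 2: insert 25 -> lo=[25] (size 1, max 25) hi=[50] (size 1, min 50) -> median=37.5
Step 3: insert 1 -> lo=[1, 25] (size 2, max 25) hi=[50] (size 1, min 50) -> median=25
Step 4: insert 47 -> lo=[1, 25] (size 2, max 25) hi=[47, 50] (size 2, min 47) -> median=36
Step 5: insert 7 -> lo=[1, 7, 25] (size 3, max 25) hi=[47, 50] (size 2, min 47) -> median=25
Step 6: insert 25 -> lo=[1, 7, 25] (size 3, max 25) hi=[25, 47, 50] (size 3, min 25) -> median=25

Answer: 25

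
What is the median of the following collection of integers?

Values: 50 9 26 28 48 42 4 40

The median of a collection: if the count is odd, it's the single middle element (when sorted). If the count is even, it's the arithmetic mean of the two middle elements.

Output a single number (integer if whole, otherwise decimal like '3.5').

Step 1: insert 50 -> lo=[50] (size 1, max 50) hi=[] (size 0) -> median=50
Step 2: insert 9 -> lo=[9] (size 1, max 9) hi=[50] (size 1, min 50) -> median=29.5
Step 3: insert 26 -> lo=[9, 26] (size 2, max 26) hi=[50] (size 1, min 50) -> median=26
Step 4: insert 28 -> lo=[9, 26] (size 2, max 26) hi=[28, 50] (size 2, min 28) -> median=27
Step 5: insert 48 -> lo=[9, 26, 28] (size 3, max 28) hi=[48, 50] (size 2, min 48) -> median=28
Step 6: insert 42 -> lo=[9, 26, 28] (size 3, max 28) hi=[42, 48, 50] (size 3, min 42) -> median=35
Step 7: insert 4 -> lo=[4, 9, 26, 28] (size 4, max 28) hi=[42, 48, 50] (size 3, min 42) -> median=28
Step 8: insert 40 -> lo=[4, 9, 26, 28] (size 4, max 28) hi=[40, 42, 48, 50] (size 4, min 40) -> median=34

Answer: 34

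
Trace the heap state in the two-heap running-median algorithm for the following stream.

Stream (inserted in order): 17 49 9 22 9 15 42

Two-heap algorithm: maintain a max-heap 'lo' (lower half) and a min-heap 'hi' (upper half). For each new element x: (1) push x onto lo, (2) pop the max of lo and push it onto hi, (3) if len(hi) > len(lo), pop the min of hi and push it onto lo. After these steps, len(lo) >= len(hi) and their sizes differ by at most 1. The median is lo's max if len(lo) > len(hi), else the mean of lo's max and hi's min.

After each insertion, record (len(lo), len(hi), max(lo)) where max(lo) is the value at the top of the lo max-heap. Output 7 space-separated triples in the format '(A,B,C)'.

Step 1: insert 17 -> lo=[17] hi=[] -> (len(lo)=1, len(hi)=0, max(lo)=17)
Step 2: insert 49 -> lo=[17] hi=[49] -> (len(lo)=1, len(hi)=1, max(lo)=17)
Step 3: insert 9 -> lo=[9, 17] hi=[49] -> (len(lo)=2, len(hi)=1, max(lo)=17)
Step 4: insert 22 -> lo=[9, 17] hi=[22, 49] -> (len(lo)=2, len(hi)=2, max(lo)=17)
Step 5: insert 9 -> lo=[9, 9, 17] hi=[22, 49] -> (len(lo)=3, len(hi)=2, max(lo)=17)
Step 6: insert 15 -> lo=[9, 9, 15] hi=[17, 22, 49] -> (len(lo)=3, len(hi)=3, max(lo)=15)
Step 7: insert 42 -> lo=[9, 9, 15, 17] hi=[22, 42, 49] -> (len(lo)=4, len(hi)=3, max(lo)=17)

Answer: (1,0,17) (1,1,17) (2,1,17) (2,2,17) (3,2,17) (3,3,15) (4,3,17)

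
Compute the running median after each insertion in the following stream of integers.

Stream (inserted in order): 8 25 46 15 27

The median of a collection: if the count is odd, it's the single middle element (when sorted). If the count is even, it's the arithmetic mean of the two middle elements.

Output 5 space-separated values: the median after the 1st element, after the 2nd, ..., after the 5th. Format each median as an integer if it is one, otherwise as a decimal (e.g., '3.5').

Step 1: insert 8 -> lo=[8] (size 1, max 8) hi=[] (size 0) -> median=8
Step 2: insert 25 -> lo=[8] (size 1, max 8) hi=[25] (size 1, min 25) -> median=16.5
Step 3: insert 46 -> lo=[8, 25] (size 2, max 25) hi=[46] (size 1, min 46) -> median=25
Step 4: insert 15 -> lo=[8, 15] (size 2, max 15) hi=[25, 46] (size 2, min 25) -> median=20
Step 5: insert 27 -> lo=[8, 15, 25] (size 3, max 25) hi=[27, 46] (size 2, min 27) -> median=25

Answer: 8 16.5 25 20 25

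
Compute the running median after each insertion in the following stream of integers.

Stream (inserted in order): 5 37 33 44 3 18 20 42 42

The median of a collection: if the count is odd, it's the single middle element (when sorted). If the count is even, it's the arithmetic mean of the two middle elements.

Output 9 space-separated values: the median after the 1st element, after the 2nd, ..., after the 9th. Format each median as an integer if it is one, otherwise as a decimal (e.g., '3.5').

Step 1: insert 5 -> lo=[5] (size 1, max 5) hi=[] (size 0) -> median=5
Step 2: insert 37 -> lo=[5] (size 1, max 5) hi=[37] (size 1, min 37) -> median=21
Step 3: insert 33 -> lo=[5, 33] (size 2, max 33) hi=[37] (size 1, min 37) -> median=33
Step 4: insert 44 -> lo=[5, 33] (size 2, max 33) hi=[37, 44] (size 2, min 37) -> median=35
Step 5: insert 3 -> lo=[3, 5, 33] (size 3, max 33) hi=[37, 44] (size 2, min 37) -> median=33
Step 6: insert 18 -> lo=[3, 5, 18] (size 3, max 18) hi=[33, 37, 44] (size 3, min 33) -> median=25.5
Step 7: insert 20 -> lo=[3, 5, 18, 20] (size 4, max 20) hi=[33, 37, 44] (size 3, min 33) -> median=20
Step 8: insert 42 -> lo=[3, 5, 18, 20] (size 4, max 20) hi=[33, 37, 42, 44] (size 4, min 33) -> median=26.5
Step 9: insert 42 -> lo=[3, 5, 18, 20, 33] (size 5, max 33) hi=[37, 42, 42, 44] (size 4, min 37) -> median=33

Answer: 5 21 33 35 33 25.5 20 26.5 33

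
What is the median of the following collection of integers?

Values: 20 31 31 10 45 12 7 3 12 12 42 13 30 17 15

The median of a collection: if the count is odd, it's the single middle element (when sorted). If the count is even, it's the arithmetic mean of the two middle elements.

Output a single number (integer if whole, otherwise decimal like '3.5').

Answer: 15

Derivation:
Step 1: insert 20 -> lo=[20] (size 1, max 20) hi=[] (size 0) -> median=20
Step 2: insert 31 -> lo=[20] (size 1, max 20) hi=[31] (size 1, min 31) -> median=25.5
Step 3: insert 31 -> lo=[20, 31] (size 2, max 31) hi=[31] (size 1, min 31) -> median=31
Step 4: insert 10 -> lo=[10, 20] (size 2, max 20) hi=[31, 31] (size 2, min 31) -> median=25.5
Step 5: insert 45 -> lo=[10, 20, 31] (size 3, max 31) hi=[31, 45] (size 2, min 31) -> median=31
Step 6: insert 12 -> lo=[10, 12, 20] (size 3, max 20) hi=[31, 31, 45] (size 3, min 31) -> median=25.5
Step 7: insert 7 -> lo=[7, 10, 12, 20] (size 4, max 20) hi=[31, 31, 45] (size 3, min 31) -> median=20
Step 8: insert 3 -> lo=[3, 7, 10, 12] (size 4, max 12) hi=[20, 31, 31, 45] (size 4, min 20) -> median=16
Step 9: insert 12 -> lo=[3, 7, 10, 12, 12] (size 5, max 12) hi=[20, 31, 31, 45] (size 4, min 20) -> median=12
Step 10: insert 12 -> lo=[3, 7, 10, 12, 12] (size 5, max 12) hi=[12, 20, 31, 31, 45] (size 5, min 12) -> median=12
Step 11: insert 42 -> lo=[3, 7, 10, 12, 12, 12] (size 6, max 12) hi=[20, 31, 31, 42, 45] (size 5, min 20) -> median=12
Step 12: insert 13 -> lo=[3, 7, 10, 12, 12, 12] (size 6, max 12) hi=[13, 20, 31, 31, 42, 45] (size 6, min 13) -> median=12.5
Step 13: insert 30 -> lo=[3, 7, 10, 12, 12, 12, 13] (size 7, max 13) hi=[20, 30, 31, 31, 42, 45] (size 6, min 20) -> median=13
Step 14: insert 17 -> lo=[3, 7, 10, 12, 12, 12, 13] (size 7, max 13) hi=[17, 20, 30, 31, 31, 42, 45] (size 7, min 17) -> median=15
Step 15: insert 15 -> lo=[3, 7, 10, 12, 12, 12, 13, 15] (size 8, max 15) hi=[17, 20, 30, 31, 31, 42, 45] (size 7, min 17) -> median=15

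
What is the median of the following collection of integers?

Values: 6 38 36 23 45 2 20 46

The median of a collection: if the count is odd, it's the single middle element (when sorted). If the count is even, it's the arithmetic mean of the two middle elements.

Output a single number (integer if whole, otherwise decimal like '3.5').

Step 1: insert 6 -> lo=[6] (size 1, max 6) hi=[] (size 0) -> median=6
Step 2: insert 38 -> lo=[6] (size 1, max 6) hi=[38] (size 1, min 38) -> median=22
Step 3: insert 36 -> lo=[6, 36] (size 2, max 36) hi=[38] (size 1, min 38) -> median=36
Step 4: insert 23 -> lo=[6, 23] (size 2, max 23) hi=[36, 38] (size 2, min 36) -> median=29.5
Step 5: insert 45 -> lo=[6, 23, 36] (size 3, max 36) hi=[38, 45] (size 2, min 38) -> median=36
Step 6: insert 2 -> lo=[2, 6, 23] (size 3, max 23) hi=[36, 38, 45] (size 3, min 36) -> median=29.5
Step 7: insert 20 -> lo=[2, 6, 20, 23] (size 4, max 23) hi=[36, 38, 45] (size 3, min 36) -> median=23
Step 8: insert 46 -> lo=[2, 6, 20, 23] (size 4, max 23) hi=[36, 38, 45, 46] (size 4, min 36) -> median=29.5

Answer: 29.5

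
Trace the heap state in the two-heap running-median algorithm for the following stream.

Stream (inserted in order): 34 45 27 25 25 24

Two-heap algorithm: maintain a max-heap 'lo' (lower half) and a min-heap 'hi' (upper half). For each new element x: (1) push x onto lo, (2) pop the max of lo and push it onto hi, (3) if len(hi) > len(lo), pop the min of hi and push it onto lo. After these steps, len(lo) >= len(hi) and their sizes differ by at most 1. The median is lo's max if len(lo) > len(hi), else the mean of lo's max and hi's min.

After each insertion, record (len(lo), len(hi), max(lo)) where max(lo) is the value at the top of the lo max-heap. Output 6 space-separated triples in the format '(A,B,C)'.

Step 1: insert 34 -> lo=[34] hi=[] -> (len(lo)=1, len(hi)=0, max(lo)=34)
Step 2: insert 45 -> lo=[34] hi=[45] -> (len(lo)=1, len(hi)=1, max(lo)=34)
Step 3: insert 27 -> lo=[27, 34] hi=[45] -> (len(lo)=2, len(hi)=1, max(lo)=34)
Step 4: insert 25 -> lo=[25, 27] hi=[34, 45] -> (len(lo)=2, len(hi)=2, max(lo)=27)
Step 5: insert 25 -> lo=[25, 25, 27] hi=[34, 45] -> (len(lo)=3, len(hi)=2, max(lo)=27)
Step 6: insert 24 -> lo=[24, 25, 25] hi=[27, 34, 45] -> (len(lo)=3, len(hi)=3, max(lo)=25)

Answer: (1,0,34) (1,1,34) (2,1,34) (2,2,27) (3,2,27) (3,3,25)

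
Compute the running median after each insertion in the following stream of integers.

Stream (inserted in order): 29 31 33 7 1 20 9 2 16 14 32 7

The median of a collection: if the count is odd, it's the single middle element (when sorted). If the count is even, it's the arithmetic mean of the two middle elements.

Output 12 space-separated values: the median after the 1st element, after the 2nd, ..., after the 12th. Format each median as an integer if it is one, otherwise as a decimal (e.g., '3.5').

Step 1: insert 29 -> lo=[29] (size 1, max 29) hi=[] (size 0) -> median=29
Step 2: insert 31 -> lo=[29] (size 1, max 29) hi=[31] (size 1, min 31) -> median=30
Step 3: insert 33 -> lo=[29, 31] (size 2, max 31) hi=[33] (size 1, min 33) -> median=31
Step 4: insert 7 -> lo=[7, 29] (size 2, max 29) hi=[31, 33] (size 2, min 31) -> median=30
Step 5: insert 1 -> lo=[1, 7, 29] (size 3, max 29) hi=[31, 33] (size 2, min 31) -> median=29
Step 6: insert 20 -> lo=[1, 7, 20] (size 3, max 20) hi=[29, 31, 33] (size 3, min 29) -> median=24.5
Step 7: insert 9 -> lo=[1, 7, 9, 20] (size 4, max 20) hi=[29, 31, 33] (size 3, min 29) -> median=20
Step 8: insert 2 -> lo=[1, 2, 7, 9] (size 4, max 9) hi=[20, 29, 31, 33] (size 4, min 20) -> median=14.5
Step 9: insert 16 -> lo=[1, 2, 7, 9, 16] (size 5, max 16) hi=[20, 29, 31, 33] (size 4, min 20) -> median=16
Step 10: insert 14 -> lo=[1, 2, 7, 9, 14] (size 5, max 14) hi=[16, 20, 29, 31, 33] (size 5, min 16) -> median=15
Step 11: insert 32 -> lo=[1, 2, 7, 9, 14, 16] (size 6, max 16) hi=[20, 29, 31, 32, 33] (size 5, min 20) -> median=16
Step 12: insert 7 -> lo=[1, 2, 7, 7, 9, 14] (size 6, max 14) hi=[16, 20, 29, 31, 32, 33] (size 6, min 16) -> median=15

Answer: 29 30 31 30 29 24.5 20 14.5 16 15 16 15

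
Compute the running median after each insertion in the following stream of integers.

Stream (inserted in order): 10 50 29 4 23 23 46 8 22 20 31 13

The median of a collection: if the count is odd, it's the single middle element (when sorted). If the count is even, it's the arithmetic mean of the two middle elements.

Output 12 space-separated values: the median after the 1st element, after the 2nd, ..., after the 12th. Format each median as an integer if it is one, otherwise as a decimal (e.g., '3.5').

Answer: 10 30 29 19.5 23 23 23 23 23 22.5 23 22.5

Derivation:
Step 1: insert 10 -> lo=[10] (size 1, max 10) hi=[] (size 0) -> median=10
Step 2: insert 50 -> lo=[10] (size 1, max 10) hi=[50] (size 1, min 50) -> median=30
Step 3: insert 29 -> lo=[10, 29] (size 2, max 29) hi=[50] (size 1, min 50) -> median=29
Step 4: insert 4 -> lo=[4, 10] (size 2, max 10) hi=[29, 50] (size 2, min 29) -> median=19.5
Step 5: insert 23 -> lo=[4, 10, 23] (size 3, max 23) hi=[29, 50] (size 2, min 29) -> median=23
Step 6: insert 23 -> lo=[4, 10, 23] (size 3, max 23) hi=[23, 29, 50] (size 3, min 23) -> median=23
Step 7: insert 46 -> lo=[4, 10, 23, 23] (size 4, max 23) hi=[29, 46, 50] (size 3, min 29) -> median=23
Step 8: insert 8 -> lo=[4, 8, 10, 23] (size 4, max 23) hi=[23, 29, 46, 50] (size 4, min 23) -> median=23
Step 9: insert 22 -> lo=[4, 8, 10, 22, 23] (size 5, max 23) hi=[23, 29, 46, 50] (size 4, min 23) -> median=23
Step 10: insert 20 -> lo=[4, 8, 10, 20, 22] (size 5, max 22) hi=[23, 23, 29, 46, 50] (size 5, min 23) -> median=22.5
Step 11: insert 31 -> lo=[4, 8, 10, 20, 22, 23] (size 6, max 23) hi=[23, 29, 31, 46, 50] (size 5, min 23) -> median=23
Step 12: insert 13 -> lo=[4, 8, 10, 13, 20, 22] (size 6, max 22) hi=[23, 23, 29, 31, 46, 50] (size 6, min 23) -> median=22.5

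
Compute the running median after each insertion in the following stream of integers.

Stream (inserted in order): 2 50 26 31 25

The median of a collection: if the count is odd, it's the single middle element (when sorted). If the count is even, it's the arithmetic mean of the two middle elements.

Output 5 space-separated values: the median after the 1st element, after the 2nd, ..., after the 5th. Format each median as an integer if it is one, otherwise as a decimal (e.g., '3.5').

Answer: 2 26 26 28.5 26

Derivation:
Step 1: insert 2 -> lo=[2] (size 1, max 2) hi=[] (size 0) -> median=2
Step 2: insert 50 -> lo=[2] (size 1, max 2) hi=[50] (size 1, min 50) -> median=26
Step 3: insert 26 -> lo=[2, 26] (size 2, max 26) hi=[50] (size 1, min 50) -> median=26
Step 4: insert 31 -> lo=[2, 26] (size 2, max 26) hi=[31, 50] (size 2, min 31) -> median=28.5
Step 5: insert 25 -> lo=[2, 25, 26] (size 3, max 26) hi=[31, 50] (size 2, min 31) -> median=26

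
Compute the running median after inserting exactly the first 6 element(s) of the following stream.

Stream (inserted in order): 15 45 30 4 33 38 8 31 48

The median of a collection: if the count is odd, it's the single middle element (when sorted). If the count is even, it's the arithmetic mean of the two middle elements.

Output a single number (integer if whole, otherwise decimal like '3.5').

Step 1: insert 15 -> lo=[15] (size 1, max 15) hi=[] (size 0) -> median=15
Step 2: insert 45 -> lo=[15] (size 1, max 15) hi=[45] (size 1, min 45) -> median=30
Step 3: insert 30 -> lo=[15, 30] (size 2, max 30) hi=[45] (size 1, min 45) -> median=30
Step 4: insert 4 -> lo=[4, 15] (size 2, max 15) hi=[30, 45] (size 2, min 30) -> median=22.5
Step 5: insert 33 -> lo=[4, 15, 30] (size 3, max 30) hi=[33, 45] (size 2, min 33) -> median=30
Step 6: insert 38 -> lo=[4, 15, 30] (size 3, max 30) hi=[33, 38, 45] (size 3, min 33) -> median=31.5

Answer: 31.5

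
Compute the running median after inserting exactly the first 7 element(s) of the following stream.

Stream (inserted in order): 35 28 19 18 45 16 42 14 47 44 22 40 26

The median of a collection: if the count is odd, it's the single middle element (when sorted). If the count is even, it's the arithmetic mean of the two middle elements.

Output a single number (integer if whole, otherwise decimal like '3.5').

Answer: 28

Derivation:
Step 1: insert 35 -> lo=[35] (size 1, max 35) hi=[] (size 0) -> median=35
Step 2: insert 28 -> lo=[28] (size 1, max 28) hi=[35] (size 1, min 35) -> median=31.5
Step 3: insert 19 -> lo=[19, 28] (size 2, max 28) hi=[35] (size 1, min 35) -> median=28
Step 4: insert 18 -> lo=[18, 19] (size 2, max 19) hi=[28, 35] (size 2, min 28) -> median=23.5
Step 5: insert 45 -> lo=[18, 19, 28] (size 3, max 28) hi=[35, 45] (size 2, min 35) -> median=28
Step 6: insert 16 -> lo=[16, 18, 19] (size 3, max 19) hi=[28, 35, 45] (size 3, min 28) -> median=23.5
Step 7: insert 42 -> lo=[16, 18, 19, 28] (size 4, max 28) hi=[35, 42, 45] (size 3, min 35) -> median=28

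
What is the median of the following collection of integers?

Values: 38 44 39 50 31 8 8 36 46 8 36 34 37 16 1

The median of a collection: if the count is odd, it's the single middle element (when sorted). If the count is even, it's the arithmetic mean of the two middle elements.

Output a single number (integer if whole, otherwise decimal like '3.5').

Step 1: insert 38 -> lo=[38] (size 1, max 38) hi=[] (size 0) -> median=38
Step 2: insert 44 -> lo=[38] (size 1, max 38) hi=[44] (size 1, min 44) -> median=41
Step 3: insert 39 -> lo=[38, 39] (size 2, max 39) hi=[44] (size 1, min 44) -> median=39
Step 4: insert 50 -> lo=[38, 39] (size 2, max 39) hi=[44, 50] (size 2, min 44) -> median=41.5
Step 5: insert 31 -> lo=[31, 38, 39] (size 3, max 39) hi=[44, 50] (size 2, min 44) -> median=39
Step 6: insert 8 -> lo=[8, 31, 38] (size 3, max 38) hi=[39, 44, 50] (size 3, min 39) -> median=38.5
Step 7: insert 8 -> lo=[8, 8, 31, 38] (size 4, max 38) hi=[39, 44, 50] (size 3, min 39) -> median=38
Step 8: insert 36 -> lo=[8, 8, 31, 36] (size 4, max 36) hi=[38, 39, 44, 50] (size 4, min 38) -> median=37
Step 9: insert 46 -> lo=[8, 8, 31, 36, 38] (size 5, max 38) hi=[39, 44, 46, 50] (size 4, min 39) -> median=38
Step 10: insert 8 -> lo=[8, 8, 8, 31, 36] (size 5, max 36) hi=[38, 39, 44, 46, 50] (size 5, min 38) -> median=37
Step 11: insert 36 -> lo=[8, 8, 8, 31, 36, 36] (size 6, max 36) hi=[38, 39, 44, 46, 50] (size 5, min 38) -> median=36
Step 12: insert 34 -> lo=[8, 8, 8, 31, 34, 36] (size 6, max 36) hi=[36, 38, 39, 44, 46, 50] (size 6, min 36) -> median=36
Step 13: insert 37 -> lo=[8, 8, 8, 31, 34, 36, 36] (size 7, max 36) hi=[37, 38, 39, 44, 46, 50] (size 6, min 37) -> median=36
Step 14: insert 16 -> lo=[8, 8, 8, 16, 31, 34, 36] (size 7, max 36) hi=[36, 37, 38, 39, 44, 46, 50] (size 7, min 36) -> median=36
Step 15: insert 1 -> lo=[1, 8, 8, 8, 16, 31, 34, 36] (size 8, max 36) hi=[36, 37, 38, 39, 44, 46, 50] (size 7, min 36) -> median=36

Answer: 36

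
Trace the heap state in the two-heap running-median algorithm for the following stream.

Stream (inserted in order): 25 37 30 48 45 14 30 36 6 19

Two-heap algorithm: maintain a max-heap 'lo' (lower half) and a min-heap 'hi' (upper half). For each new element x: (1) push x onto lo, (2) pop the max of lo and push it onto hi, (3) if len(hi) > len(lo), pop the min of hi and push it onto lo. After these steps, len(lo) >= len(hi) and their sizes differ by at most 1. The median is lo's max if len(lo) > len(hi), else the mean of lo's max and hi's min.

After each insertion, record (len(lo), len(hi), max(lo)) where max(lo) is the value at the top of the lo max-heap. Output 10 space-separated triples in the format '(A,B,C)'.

Step 1: insert 25 -> lo=[25] hi=[] -> (len(lo)=1, len(hi)=0, max(lo)=25)
Step 2: insert 37 -> lo=[25] hi=[37] -> (len(lo)=1, len(hi)=1, max(lo)=25)
Step 3: insert 30 -> lo=[25, 30] hi=[37] -> (len(lo)=2, len(hi)=1, max(lo)=30)
Step 4: insert 48 -> lo=[25, 30] hi=[37, 48] -> (len(lo)=2, len(hi)=2, max(lo)=30)
Step 5: insert 45 -> lo=[25, 30, 37] hi=[45, 48] -> (len(lo)=3, len(hi)=2, max(lo)=37)
Step 6: insert 14 -> lo=[14, 25, 30] hi=[37, 45, 48] -> (len(lo)=3, len(hi)=3, max(lo)=30)
Step 7: insert 30 -> lo=[14, 25, 30, 30] hi=[37, 45, 48] -> (len(lo)=4, len(hi)=3, max(lo)=30)
Step 8: insert 36 -> lo=[14, 25, 30, 30] hi=[36, 37, 45, 48] -> (len(lo)=4, len(hi)=4, max(lo)=30)
Step 9: insert 6 -> lo=[6, 14, 25, 30, 30] hi=[36, 37, 45, 48] -> (len(lo)=5, len(hi)=4, max(lo)=30)
Step 10: insert 19 -> lo=[6, 14, 19, 25, 30] hi=[30, 36, 37, 45, 48] -> (len(lo)=5, len(hi)=5, max(lo)=30)

Answer: (1,0,25) (1,1,25) (2,1,30) (2,2,30) (3,2,37) (3,3,30) (4,3,30) (4,4,30) (5,4,30) (5,5,30)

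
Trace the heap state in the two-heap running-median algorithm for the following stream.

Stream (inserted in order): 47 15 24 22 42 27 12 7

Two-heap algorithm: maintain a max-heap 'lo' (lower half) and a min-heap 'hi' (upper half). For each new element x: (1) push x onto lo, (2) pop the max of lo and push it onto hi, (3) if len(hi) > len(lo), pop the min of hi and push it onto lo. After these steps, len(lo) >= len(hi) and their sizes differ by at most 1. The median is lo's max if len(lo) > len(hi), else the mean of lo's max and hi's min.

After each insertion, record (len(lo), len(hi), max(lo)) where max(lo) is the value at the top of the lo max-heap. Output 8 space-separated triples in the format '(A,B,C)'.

Answer: (1,0,47) (1,1,15) (2,1,24) (2,2,22) (3,2,24) (3,3,24) (4,3,24) (4,4,22)

Derivation:
Step 1: insert 47 -> lo=[47] hi=[] -> (len(lo)=1, len(hi)=0, max(lo)=47)
Step 2: insert 15 -> lo=[15] hi=[47] -> (len(lo)=1, len(hi)=1, max(lo)=15)
Step 3: insert 24 -> lo=[15, 24] hi=[47] -> (len(lo)=2, len(hi)=1, max(lo)=24)
Step 4: insert 22 -> lo=[15, 22] hi=[24, 47] -> (len(lo)=2, len(hi)=2, max(lo)=22)
Step 5: insert 42 -> lo=[15, 22, 24] hi=[42, 47] -> (len(lo)=3, len(hi)=2, max(lo)=24)
Step 6: insert 27 -> lo=[15, 22, 24] hi=[27, 42, 47] -> (len(lo)=3, len(hi)=3, max(lo)=24)
Step 7: insert 12 -> lo=[12, 15, 22, 24] hi=[27, 42, 47] -> (len(lo)=4, len(hi)=3, max(lo)=24)
Step 8: insert 7 -> lo=[7, 12, 15, 22] hi=[24, 27, 42, 47] -> (len(lo)=4, len(hi)=4, max(lo)=22)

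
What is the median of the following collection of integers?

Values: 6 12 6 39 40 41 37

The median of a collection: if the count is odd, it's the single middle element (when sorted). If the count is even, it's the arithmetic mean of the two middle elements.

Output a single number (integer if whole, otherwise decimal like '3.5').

Answer: 37

Derivation:
Step 1: insert 6 -> lo=[6] (size 1, max 6) hi=[] (size 0) -> median=6
Step 2: insert 12 -> lo=[6] (size 1, max 6) hi=[12] (size 1, min 12) -> median=9
Step 3: insert 6 -> lo=[6, 6] (size 2, max 6) hi=[12] (size 1, min 12) -> median=6
Step 4: insert 39 -> lo=[6, 6] (size 2, max 6) hi=[12, 39] (size 2, min 12) -> median=9
Step 5: insert 40 -> lo=[6, 6, 12] (size 3, max 12) hi=[39, 40] (size 2, min 39) -> median=12
Step 6: insert 41 -> lo=[6, 6, 12] (size 3, max 12) hi=[39, 40, 41] (size 3, min 39) -> median=25.5
Step 7: insert 37 -> lo=[6, 6, 12, 37] (size 4, max 37) hi=[39, 40, 41] (size 3, min 39) -> median=37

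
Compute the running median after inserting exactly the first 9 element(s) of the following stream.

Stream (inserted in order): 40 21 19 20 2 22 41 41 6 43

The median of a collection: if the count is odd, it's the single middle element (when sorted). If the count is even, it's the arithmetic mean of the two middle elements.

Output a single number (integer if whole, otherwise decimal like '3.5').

Step 1: insert 40 -> lo=[40] (size 1, max 40) hi=[] (size 0) -> median=40
Step 2: insert 21 -> lo=[21] (size 1, max 21) hi=[40] (size 1, min 40) -> median=30.5
Step 3: insert 19 -> lo=[19, 21] (size 2, max 21) hi=[40] (size 1, min 40) -> median=21
Step 4: insert 20 -> lo=[19, 20] (size 2, max 20) hi=[21, 40] (size 2, min 21) -> median=20.5
Step 5: insert 2 -> lo=[2, 19, 20] (size 3, max 20) hi=[21, 40] (size 2, min 21) -> median=20
Step 6: insert 22 -> lo=[2, 19, 20] (size 3, max 20) hi=[21, 22, 40] (size 3, min 21) -> median=20.5
Step 7: insert 41 -> lo=[2, 19, 20, 21] (size 4, max 21) hi=[22, 40, 41] (size 3, min 22) -> median=21
Step 8: insert 41 -> lo=[2, 19, 20, 21] (size 4, max 21) hi=[22, 40, 41, 41] (size 4, min 22) -> median=21.5
Step 9: insert 6 -> lo=[2, 6, 19, 20, 21] (size 5, max 21) hi=[22, 40, 41, 41] (size 4, min 22) -> median=21

Answer: 21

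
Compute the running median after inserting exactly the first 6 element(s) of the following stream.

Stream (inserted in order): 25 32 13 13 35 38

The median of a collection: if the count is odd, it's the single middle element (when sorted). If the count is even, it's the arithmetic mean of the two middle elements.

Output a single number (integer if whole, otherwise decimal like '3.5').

Step 1: insert 25 -> lo=[25] (size 1, max 25) hi=[] (size 0) -> median=25
Step 2: insert 32 -> lo=[25] (size 1, max 25) hi=[32] (size 1, min 32) -> median=28.5
Step 3: insert 13 -> lo=[13, 25] (size 2, max 25) hi=[32] (size 1, min 32) -> median=25
Step 4: insert 13 -> lo=[13, 13] (size 2, max 13) hi=[25, 32] (size 2, min 25) -> median=19
Step 5: insert 35 -> lo=[13, 13, 25] (size 3, max 25) hi=[32, 35] (size 2, min 32) -> median=25
Step 6: insert 38 -> lo=[13, 13, 25] (size 3, max 25) hi=[32, 35, 38] (size 3, min 32) -> median=28.5

Answer: 28.5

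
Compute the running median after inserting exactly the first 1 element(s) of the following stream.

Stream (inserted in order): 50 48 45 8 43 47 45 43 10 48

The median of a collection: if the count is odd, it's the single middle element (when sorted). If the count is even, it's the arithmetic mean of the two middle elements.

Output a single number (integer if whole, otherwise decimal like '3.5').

Answer: 50

Derivation:
Step 1: insert 50 -> lo=[50] (size 1, max 50) hi=[] (size 0) -> median=50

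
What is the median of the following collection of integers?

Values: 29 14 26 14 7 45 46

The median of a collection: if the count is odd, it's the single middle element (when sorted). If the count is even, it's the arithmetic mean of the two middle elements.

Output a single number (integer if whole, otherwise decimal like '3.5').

Answer: 26

Derivation:
Step 1: insert 29 -> lo=[29] (size 1, max 29) hi=[] (size 0) -> median=29
Step 2: insert 14 -> lo=[14] (size 1, max 14) hi=[29] (size 1, min 29) -> median=21.5
Step 3: insert 26 -> lo=[14, 26] (size 2, max 26) hi=[29] (size 1, min 29) -> median=26
Step 4: insert 14 -> lo=[14, 14] (size 2, max 14) hi=[26, 29] (size 2, min 26) -> median=20
Step 5: insert 7 -> lo=[7, 14, 14] (size 3, max 14) hi=[26, 29] (size 2, min 26) -> median=14
Step 6: insert 45 -> lo=[7, 14, 14] (size 3, max 14) hi=[26, 29, 45] (size 3, min 26) -> median=20
Step 7: insert 46 -> lo=[7, 14, 14, 26] (size 4, max 26) hi=[29, 45, 46] (size 3, min 29) -> median=26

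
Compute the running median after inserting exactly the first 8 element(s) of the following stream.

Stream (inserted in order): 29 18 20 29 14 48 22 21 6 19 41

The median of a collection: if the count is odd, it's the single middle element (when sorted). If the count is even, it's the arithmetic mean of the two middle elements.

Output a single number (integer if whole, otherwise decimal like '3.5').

Step 1: insert 29 -> lo=[29] (size 1, max 29) hi=[] (size 0) -> median=29
Step 2: insert 18 -> lo=[18] (size 1, max 18) hi=[29] (size 1, min 29) -> median=23.5
Step 3: insert 20 -> lo=[18, 20] (size 2, max 20) hi=[29] (size 1, min 29) -> median=20
Step 4: insert 29 -> lo=[18, 20] (size 2, max 20) hi=[29, 29] (size 2, min 29) -> median=24.5
Step 5: insert 14 -> lo=[14, 18, 20] (size 3, max 20) hi=[29, 29] (size 2, min 29) -> median=20
Step 6: insert 48 -> lo=[14, 18, 20] (size 3, max 20) hi=[29, 29, 48] (size 3, min 29) -> median=24.5
Step 7: insert 22 -> lo=[14, 18, 20, 22] (size 4, max 22) hi=[29, 29, 48] (size 3, min 29) -> median=22
Step 8: insert 21 -> lo=[14, 18, 20, 21] (size 4, max 21) hi=[22, 29, 29, 48] (size 4, min 22) -> median=21.5

Answer: 21.5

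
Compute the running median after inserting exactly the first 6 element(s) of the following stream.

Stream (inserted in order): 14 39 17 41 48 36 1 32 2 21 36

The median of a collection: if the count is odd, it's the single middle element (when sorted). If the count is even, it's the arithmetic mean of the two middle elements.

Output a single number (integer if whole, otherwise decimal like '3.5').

Answer: 37.5

Derivation:
Step 1: insert 14 -> lo=[14] (size 1, max 14) hi=[] (size 0) -> median=14
Step 2: insert 39 -> lo=[14] (size 1, max 14) hi=[39] (size 1, min 39) -> median=26.5
Step 3: insert 17 -> lo=[14, 17] (size 2, max 17) hi=[39] (size 1, min 39) -> median=17
Step 4: insert 41 -> lo=[14, 17] (size 2, max 17) hi=[39, 41] (size 2, min 39) -> median=28
Step 5: insert 48 -> lo=[14, 17, 39] (size 3, max 39) hi=[41, 48] (size 2, min 41) -> median=39
Step 6: insert 36 -> lo=[14, 17, 36] (size 3, max 36) hi=[39, 41, 48] (size 3, min 39) -> median=37.5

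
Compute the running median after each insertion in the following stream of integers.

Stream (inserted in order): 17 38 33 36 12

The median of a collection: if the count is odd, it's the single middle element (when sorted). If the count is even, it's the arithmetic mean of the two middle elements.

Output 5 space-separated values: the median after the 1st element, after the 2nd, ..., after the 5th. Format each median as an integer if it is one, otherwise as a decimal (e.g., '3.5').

Step 1: insert 17 -> lo=[17] (size 1, max 17) hi=[] (size 0) -> median=17
Step 2: insert 38 -> lo=[17] (size 1, max 17) hi=[38] (size 1, min 38) -> median=27.5
Step 3: insert 33 -> lo=[17, 33] (size 2, max 33) hi=[38] (size 1, min 38) -> median=33
Step 4: insert 36 -> lo=[17, 33] (size 2, max 33) hi=[36, 38] (size 2, min 36) -> median=34.5
Step 5: insert 12 -> lo=[12, 17, 33] (size 3, max 33) hi=[36, 38] (size 2, min 36) -> median=33

Answer: 17 27.5 33 34.5 33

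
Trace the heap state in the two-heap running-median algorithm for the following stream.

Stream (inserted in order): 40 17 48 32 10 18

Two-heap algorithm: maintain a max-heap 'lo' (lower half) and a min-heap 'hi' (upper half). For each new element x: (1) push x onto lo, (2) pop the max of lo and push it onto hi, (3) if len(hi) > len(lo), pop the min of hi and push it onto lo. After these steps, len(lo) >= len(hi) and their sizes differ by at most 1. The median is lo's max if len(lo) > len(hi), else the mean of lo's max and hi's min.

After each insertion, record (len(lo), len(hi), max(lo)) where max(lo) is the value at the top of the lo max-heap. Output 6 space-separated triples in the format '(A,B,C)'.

Answer: (1,0,40) (1,1,17) (2,1,40) (2,2,32) (3,2,32) (3,3,18)

Derivation:
Step 1: insert 40 -> lo=[40] hi=[] -> (len(lo)=1, len(hi)=0, max(lo)=40)
Step 2: insert 17 -> lo=[17] hi=[40] -> (len(lo)=1, len(hi)=1, max(lo)=17)
Step 3: insert 48 -> lo=[17, 40] hi=[48] -> (len(lo)=2, len(hi)=1, max(lo)=40)
Step 4: insert 32 -> lo=[17, 32] hi=[40, 48] -> (len(lo)=2, len(hi)=2, max(lo)=32)
Step 5: insert 10 -> lo=[10, 17, 32] hi=[40, 48] -> (len(lo)=3, len(hi)=2, max(lo)=32)
Step 6: insert 18 -> lo=[10, 17, 18] hi=[32, 40, 48] -> (len(lo)=3, len(hi)=3, max(lo)=18)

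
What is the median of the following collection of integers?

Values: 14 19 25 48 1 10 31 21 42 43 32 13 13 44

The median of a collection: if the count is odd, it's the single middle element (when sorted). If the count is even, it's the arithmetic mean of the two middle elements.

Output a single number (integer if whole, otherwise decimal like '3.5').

Answer: 23

Derivation:
Step 1: insert 14 -> lo=[14] (size 1, max 14) hi=[] (size 0) -> median=14
Step 2: insert 19 -> lo=[14] (size 1, max 14) hi=[19] (size 1, min 19) -> median=16.5
Step 3: insert 25 -> lo=[14, 19] (size 2, max 19) hi=[25] (size 1, min 25) -> median=19
Step 4: insert 48 -> lo=[14, 19] (size 2, max 19) hi=[25, 48] (size 2, min 25) -> median=22
Step 5: insert 1 -> lo=[1, 14, 19] (size 3, max 19) hi=[25, 48] (size 2, min 25) -> median=19
Step 6: insert 10 -> lo=[1, 10, 14] (size 3, max 14) hi=[19, 25, 48] (size 3, min 19) -> median=16.5
Step 7: insert 31 -> lo=[1, 10, 14, 19] (size 4, max 19) hi=[25, 31, 48] (size 3, min 25) -> median=19
Step 8: insert 21 -> lo=[1, 10, 14, 19] (size 4, max 19) hi=[21, 25, 31, 48] (size 4, min 21) -> median=20
Step 9: insert 42 -> lo=[1, 10, 14, 19, 21] (size 5, max 21) hi=[25, 31, 42, 48] (size 4, min 25) -> median=21
Step 10: insert 43 -> lo=[1, 10, 14, 19, 21] (size 5, max 21) hi=[25, 31, 42, 43, 48] (size 5, min 25) -> median=23
Step 11: insert 32 -> lo=[1, 10, 14, 19, 21, 25] (size 6, max 25) hi=[31, 32, 42, 43, 48] (size 5, min 31) -> median=25
Step 12: insert 13 -> lo=[1, 10, 13, 14, 19, 21] (size 6, max 21) hi=[25, 31, 32, 42, 43, 48] (size 6, min 25) -> median=23
Step 13: insert 13 -> lo=[1, 10, 13, 13, 14, 19, 21] (size 7, max 21) hi=[25, 31, 32, 42, 43, 48] (size 6, min 25) -> median=21
Step 14: insert 44 -> lo=[1, 10, 13, 13, 14, 19, 21] (size 7, max 21) hi=[25, 31, 32, 42, 43, 44, 48] (size 7, min 25) -> median=23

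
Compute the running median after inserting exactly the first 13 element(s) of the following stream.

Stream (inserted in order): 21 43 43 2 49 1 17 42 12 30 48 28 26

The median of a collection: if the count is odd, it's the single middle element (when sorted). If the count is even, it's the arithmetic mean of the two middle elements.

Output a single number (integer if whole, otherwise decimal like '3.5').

Step 1: insert 21 -> lo=[21] (size 1, max 21) hi=[] (size 0) -> median=21
Step 2: insert 43 -> lo=[21] (size 1, max 21) hi=[43] (size 1, min 43) -> median=32
Step 3: insert 43 -> lo=[21, 43] (size 2, max 43) hi=[43] (size 1, min 43) -> median=43
Step 4: insert 2 -> lo=[2, 21] (size 2, max 21) hi=[43, 43] (size 2, min 43) -> median=32
Step 5: insert 49 -> lo=[2, 21, 43] (size 3, max 43) hi=[43, 49] (size 2, min 43) -> median=43
Step 6: insert 1 -> lo=[1, 2, 21] (size 3, max 21) hi=[43, 43, 49] (size 3, min 43) -> median=32
Step 7: insert 17 -> lo=[1, 2, 17, 21] (size 4, max 21) hi=[43, 43, 49] (size 3, min 43) -> median=21
Step 8: insert 42 -> lo=[1, 2, 17, 21] (size 4, max 21) hi=[42, 43, 43, 49] (size 4, min 42) -> median=31.5
Step 9: insert 12 -> lo=[1, 2, 12, 17, 21] (size 5, max 21) hi=[42, 43, 43, 49] (size 4, min 42) -> median=21
Step 10: insert 30 -> lo=[1, 2, 12, 17, 21] (size 5, max 21) hi=[30, 42, 43, 43, 49] (size 5, min 30) -> median=25.5
Step 11: insert 48 -> lo=[1, 2, 12, 17, 21, 30] (size 6, max 30) hi=[42, 43, 43, 48, 49] (size 5, min 42) -> median=30
Step 12: insert 28 -> lo=[1, 2, 12, 17, 21, 28] (size 6, max 28) hi=[30, 42, 43, 43, 48, 49] (size 6, min 30) -> median=29
Step 13: insert 26 -> lo=[1, 2, 12, 17, 21, 26, 28] (size 7, max 28) hi=[30, 42, 43, 43, 48, 49] (size 6, min 30) -> median=28

Answer: 28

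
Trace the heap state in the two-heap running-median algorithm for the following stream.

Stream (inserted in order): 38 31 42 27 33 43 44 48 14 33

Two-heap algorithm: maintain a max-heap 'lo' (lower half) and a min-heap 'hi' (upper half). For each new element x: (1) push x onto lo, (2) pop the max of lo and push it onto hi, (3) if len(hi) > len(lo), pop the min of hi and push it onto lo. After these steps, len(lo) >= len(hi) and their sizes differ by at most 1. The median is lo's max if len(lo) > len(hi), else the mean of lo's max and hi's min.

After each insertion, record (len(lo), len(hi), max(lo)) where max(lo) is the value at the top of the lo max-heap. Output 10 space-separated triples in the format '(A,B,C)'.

Answer: (1,0,38) (1,1,31) (2,1,38) (2,2,31) (3,2,33) (3,3,33) (4,3,38) (4,4,38) (5,4,38) (5,5,33)

Derivation:
Step 1: insert 38 -> lo=[38] hi=[] -> (len(lo)=1, len(hi)=0, max(lo)=38)
Step 2: insert 31 -> lo=[31] hi=[38] -> (len(lo)=1, len(hi)=1, max(lo)=31)
Step 3: insert 42 -> lo=[31, 38] hi=[42] -> (len(lo)=2, len(hi)=1, max(lo)=38)
Step 4: insert 27 -> lo=[27, 31] hi=[38, 42] -> (len(lo)=2, len(hi)=2, max(lo)=31)
Step 5: insert 33 -> lo=[27, 31, 33] hi=[38, 42] -> (len(lo)=3, len(hi)=2, max(lo)=33)
Step 6: insert 43 -> lo=[27, 31, 33] hi=[38, 42, 43] -> (len(lo)=3, len(hi)=3, max(lo)=33)
Step 7: insert 44 -> lo=[27, 31, 33, 38] hi=[42, 43, 44] -> (len(lo)=4, len(hi)=3, max(lo)=38)
Step 8: insert 48 -> lo=[27, 31, 33, 38] hi=[42, 43, 44, 48] -> (len(lo)=4, len(hi)=4, max(lo)=38)
Step 9: insert 14 -> lo=[14, 27, 31, 33, 38] hi=[42, 43, 44, 48] -> (len(lo)=5, len(hi)=4, max(lo)=38)
Step 10: insert 33 -> lo=[14, 27, 31, 33, 33] hi=[38, 42, 43, 44, 48] -> (len(lo)=5, len(hi)=5, max(lo)=33)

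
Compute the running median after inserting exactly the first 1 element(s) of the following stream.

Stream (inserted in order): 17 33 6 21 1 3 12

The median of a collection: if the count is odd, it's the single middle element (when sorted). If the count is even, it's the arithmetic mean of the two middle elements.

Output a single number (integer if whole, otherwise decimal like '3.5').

Step 1: insert 17 -> lo=[17] (size 1, max 17) hi=[] (size 0) -> median=17

Answer: 17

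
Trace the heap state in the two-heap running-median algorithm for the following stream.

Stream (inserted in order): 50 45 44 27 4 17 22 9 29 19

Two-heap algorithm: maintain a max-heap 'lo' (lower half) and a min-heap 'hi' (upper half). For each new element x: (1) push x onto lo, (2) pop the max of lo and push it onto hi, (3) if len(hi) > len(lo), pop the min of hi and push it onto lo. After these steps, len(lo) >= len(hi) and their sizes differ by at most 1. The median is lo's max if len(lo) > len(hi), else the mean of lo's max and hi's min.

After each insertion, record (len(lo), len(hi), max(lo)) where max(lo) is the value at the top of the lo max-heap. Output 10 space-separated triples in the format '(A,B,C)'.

Step 1: insert 50 -> lo=[50] hi=[] -> (len(lo)=1, len(hi)=0, max(lo)=50)
Step 2: insert 45 -> lo=[45] hi=[50] -> (len(lo)=1, len(hi)=1, max(lo)=45)
Step 3: insert 44 -> lo=[44, 45] hi=[50] -> (len(lo)=2, len(hi)=1, max(lo)=45)
Step 4: insert 27 -> lo=[27, 44] hi=[45, 50] -> (len(lo)=2, len(hi)=2, max(lo)=44)
Step 5: insert 4 -> lo=[4, 27, 44] hi=[45, 50] -> (len(lo)=3, len(hi)=2, max(lo)=44)
Step 6: insert 17 -> lo=[4, 17, 27] hi=[44, 45, 50] -> (len(lo)=3, len(hi)=3, max(lo)=27)
Step 7: insert 22 -> lo=[4, 17, 22, 27] hi=[44, 45, 50] -> (len(lo)=4, len(hi)=3, max(lo)=27)
Step 8: insert 9 -> lo=[4, 9, 17, 22] hi=[27, 44, 45, 50] -> (len(lo)=4, len(hi)=4, max(lo)=22)
Step 9: insert 29 -> lo=[4, 9, 17, 22, 27] hi=[29, 44, 45, 50] -> (len(lo)=5, len(hi)=4, max(lo)=27)
Step 10: insert 19 -> lo=[4, 9, 17, 19, 22] hi=[27, 29, 44, 45, 50] -> (len(lo)=5, len(hi)=5, max(lo)=22)

Answer: (1,0,50) (1,1,45) (2,1,45) (2,2,44) (3,2,44) (3,3,27) (4,3,27) (4,4,22) (5,4,27) (5,5,22)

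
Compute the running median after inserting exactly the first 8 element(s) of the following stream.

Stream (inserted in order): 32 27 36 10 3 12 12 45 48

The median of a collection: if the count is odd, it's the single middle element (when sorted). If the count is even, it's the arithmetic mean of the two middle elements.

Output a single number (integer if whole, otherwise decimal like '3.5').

Answer: 19.5

Derivation:
Step 1: insert 32 -> lo=[32] (size 1, max 32) hi=[] (size 0) -> median=32
Step 2: insert 27 -> lo=[27] (size 1, max 27) hi=[32] (size 1, min 32) -> median=29.5
Step 3: insert 36 -> lo=[27, 32] (size 2, max 32) hi=[36] (size 1, min 36) -> median=32
Step 4: insert 10 -> lo=[10, 27] (size 2, max 27) hi=[32, 36] (size 2, min 32) -> median=29.5
Step 5: insert 3 -> lo=[3, 10, 27] (size 3, max 27) hi=[32, 36] (size 2, min 32) -> median=27
Step 6: insert 12 -> lo=[3, 10, 12] (size 3, max 12) hi=[27, 32, 36] (size 3, min 27) -> median=19.5
Step 7: insert 12 -> lo=[3, 10, 12, 12] (size 4, max 12) hi=[27, 32, 36] (size 3, min 27) -> median=12
Step 8: insert 45 -> lo=[3, 10, 12, 12] (size 4, max 12) hi=[27, 32, 36, 45] (size 4, min 27) -> median=19.5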